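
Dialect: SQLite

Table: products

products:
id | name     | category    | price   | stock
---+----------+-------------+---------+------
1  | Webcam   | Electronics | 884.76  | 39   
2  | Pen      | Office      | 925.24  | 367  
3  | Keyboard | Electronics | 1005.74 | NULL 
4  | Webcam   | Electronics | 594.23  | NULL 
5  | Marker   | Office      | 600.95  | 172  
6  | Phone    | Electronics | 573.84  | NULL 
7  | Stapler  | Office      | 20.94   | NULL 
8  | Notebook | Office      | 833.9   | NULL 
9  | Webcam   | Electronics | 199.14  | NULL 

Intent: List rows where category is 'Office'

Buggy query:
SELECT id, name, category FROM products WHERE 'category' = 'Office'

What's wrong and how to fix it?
Bug: 'category' in single quotes is a string literal, not the column; the comparison is literal-vs-literal and never true

Fix: Reference the column as category without single quotes

Corrected query:
SELECT id, name, category FROM products WHERE category = 'Office'

Result:
id | name     | category
---+----------+---------
2  | Pen      | Office  
5  | Marker   | Office  
7  | Stapler  | Office  
8  | Notebook | Office  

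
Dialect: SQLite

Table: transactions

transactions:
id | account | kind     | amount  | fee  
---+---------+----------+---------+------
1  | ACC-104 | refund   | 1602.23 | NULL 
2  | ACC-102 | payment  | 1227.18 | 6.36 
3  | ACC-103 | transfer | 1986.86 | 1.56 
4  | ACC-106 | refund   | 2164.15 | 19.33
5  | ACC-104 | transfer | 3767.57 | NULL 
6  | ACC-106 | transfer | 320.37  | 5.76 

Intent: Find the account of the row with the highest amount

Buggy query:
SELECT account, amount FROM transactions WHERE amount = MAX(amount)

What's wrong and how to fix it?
Bug: WHERE is evaluated per row; an aggregate over the whole table isn't defined there

Fix: Use a subquery: WHERE amount = (SELECT MAX(amount) FROM transactions)

Corrected query:
SELECT account, amount FROM transactions WHERE amount = (SELECT MAX(amount) FROM transactions)

Result:
account | amount 
--------+--------
ACC-104 | 3767.57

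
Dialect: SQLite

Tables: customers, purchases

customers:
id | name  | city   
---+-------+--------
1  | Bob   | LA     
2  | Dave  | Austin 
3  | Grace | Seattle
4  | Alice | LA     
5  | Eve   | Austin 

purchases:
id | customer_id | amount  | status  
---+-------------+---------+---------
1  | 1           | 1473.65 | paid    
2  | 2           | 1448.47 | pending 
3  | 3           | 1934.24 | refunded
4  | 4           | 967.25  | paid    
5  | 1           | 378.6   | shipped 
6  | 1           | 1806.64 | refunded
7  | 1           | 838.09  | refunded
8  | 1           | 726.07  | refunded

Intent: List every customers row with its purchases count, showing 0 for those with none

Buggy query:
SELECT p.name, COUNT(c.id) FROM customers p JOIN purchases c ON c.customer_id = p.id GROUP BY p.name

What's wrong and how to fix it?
Bug: An inner join excludes parents with zero children

Fix: Switch to LEFT JOIN to retain unmatched parent rows

Corrected query:
SELECT p.name, COUNT(c.id) FROM customers p LEFT JOIN purchases c ON c.customer_id = p.id GROUP BY p.name

Result:
name  | COUNT(c.id)
------+------------
Alice | 1          
Bob   | 5          
Dave  | 1          
Eve   | 0          
Grace | 1          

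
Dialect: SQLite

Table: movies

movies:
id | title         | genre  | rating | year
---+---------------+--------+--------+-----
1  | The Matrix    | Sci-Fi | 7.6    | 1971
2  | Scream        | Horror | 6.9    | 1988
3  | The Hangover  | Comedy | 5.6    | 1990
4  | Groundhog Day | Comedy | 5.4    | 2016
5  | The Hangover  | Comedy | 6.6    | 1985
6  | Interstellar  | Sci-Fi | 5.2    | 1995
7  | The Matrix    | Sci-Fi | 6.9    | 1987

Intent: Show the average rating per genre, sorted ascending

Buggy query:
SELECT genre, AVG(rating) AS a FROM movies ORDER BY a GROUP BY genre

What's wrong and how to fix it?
Bug: GROUP BY must precede ORDER BY

Fix: Move ORDER BY to the end, after GROUP BY

Corrected query:
SELECT genre, AVG(rating) AS a FROM movies GROUP BY genre ORDER BY a

Result:
genre  | a       
-------+---------
Comedy | 5.866667
Sci-Fi | 6.566667
Horror | 6.9     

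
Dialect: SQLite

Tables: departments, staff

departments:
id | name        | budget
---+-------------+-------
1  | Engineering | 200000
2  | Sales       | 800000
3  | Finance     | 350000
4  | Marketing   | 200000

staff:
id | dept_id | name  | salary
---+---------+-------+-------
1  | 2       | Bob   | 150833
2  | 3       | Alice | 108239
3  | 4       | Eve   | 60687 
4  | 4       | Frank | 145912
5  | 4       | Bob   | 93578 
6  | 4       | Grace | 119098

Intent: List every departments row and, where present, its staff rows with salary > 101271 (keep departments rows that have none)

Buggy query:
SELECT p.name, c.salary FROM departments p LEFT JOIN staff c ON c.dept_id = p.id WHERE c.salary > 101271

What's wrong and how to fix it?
Bug: A WHERE condition on the right-hand table after LEFT JOIN drops unmatched parents

Fix: Move the right-table condition into the ON clause so unmatched parents are kept

Corrected query:
SELECT p.name, c.salary FROM departments p LEFT JOIN staff c ON c.dept_id = p.id AND c.salary > 101271

Result:
name        | salary
------------+-------
Engineering | NULL  
Sales       | 150833
Finance     | 108239
Marketing   | 119098
Marketing   | 145912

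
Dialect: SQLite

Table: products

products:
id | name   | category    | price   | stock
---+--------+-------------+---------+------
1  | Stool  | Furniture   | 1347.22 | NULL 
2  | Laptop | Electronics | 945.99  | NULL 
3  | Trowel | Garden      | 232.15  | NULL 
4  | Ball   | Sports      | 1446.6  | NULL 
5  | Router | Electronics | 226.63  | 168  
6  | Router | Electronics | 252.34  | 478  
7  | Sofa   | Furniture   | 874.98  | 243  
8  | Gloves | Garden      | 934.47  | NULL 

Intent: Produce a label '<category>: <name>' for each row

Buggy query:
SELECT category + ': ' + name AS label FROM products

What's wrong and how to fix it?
Bug: '+' is numeric addition; on text columns SQLite converts them to 0 instead of concatenating

Fix: Replace + with || to concatenate text

Corrected query:
SELECT category || ': ' || name AS label FROM products

Result:
label              
-------------------
Furniture: Stool   
Electronics: Laptop
Garden: Trowel     
Sports: Ball       
Electronics: Router
Electronics: Router
Furniture: Sofa    
Garden: Gloves     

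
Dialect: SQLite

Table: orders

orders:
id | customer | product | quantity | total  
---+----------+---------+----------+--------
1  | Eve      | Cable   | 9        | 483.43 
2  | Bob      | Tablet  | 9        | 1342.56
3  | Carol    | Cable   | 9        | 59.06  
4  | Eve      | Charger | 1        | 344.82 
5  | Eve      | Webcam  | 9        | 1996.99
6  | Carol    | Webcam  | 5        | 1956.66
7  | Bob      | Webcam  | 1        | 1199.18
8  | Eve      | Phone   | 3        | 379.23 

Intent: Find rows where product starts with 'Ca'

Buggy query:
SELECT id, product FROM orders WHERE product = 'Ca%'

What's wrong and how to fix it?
Bug: Wildcards only work with LIKE; '=' treats '%' as a literal character

Fix: Replace '=' with LIKE so 'Ca%' is treated as a pattern

Corrected query:
SELECT id, product FROM orders WHERE product LIKE 'Ca%'

Result:
id | product
---+--------
1  | Cable  
3  | Cable  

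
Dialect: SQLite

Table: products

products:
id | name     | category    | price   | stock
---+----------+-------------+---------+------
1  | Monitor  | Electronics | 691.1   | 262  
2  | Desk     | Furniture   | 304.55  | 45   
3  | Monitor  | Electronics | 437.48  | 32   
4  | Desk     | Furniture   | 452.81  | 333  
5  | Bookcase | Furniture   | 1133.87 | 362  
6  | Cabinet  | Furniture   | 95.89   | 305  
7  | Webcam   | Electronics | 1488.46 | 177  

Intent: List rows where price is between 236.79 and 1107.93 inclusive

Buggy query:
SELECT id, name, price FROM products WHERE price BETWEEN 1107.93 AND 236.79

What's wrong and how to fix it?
Bug: The bounds are reversed; BETWEEN a AND b requires a <= b to match anything

Fix: Swap the bounds so the smaller value comes first

Corrected query:
SELECT id, name, price FROM products WHERE price BETWEEN 236.79 AND 1107.93

Result:
id | name    | price 
---+---------+-------
1  | Monitor | 691.1 
2  | Desk    | 304.55
3  | Monitor | 437.48
4  | Desk    | 452.81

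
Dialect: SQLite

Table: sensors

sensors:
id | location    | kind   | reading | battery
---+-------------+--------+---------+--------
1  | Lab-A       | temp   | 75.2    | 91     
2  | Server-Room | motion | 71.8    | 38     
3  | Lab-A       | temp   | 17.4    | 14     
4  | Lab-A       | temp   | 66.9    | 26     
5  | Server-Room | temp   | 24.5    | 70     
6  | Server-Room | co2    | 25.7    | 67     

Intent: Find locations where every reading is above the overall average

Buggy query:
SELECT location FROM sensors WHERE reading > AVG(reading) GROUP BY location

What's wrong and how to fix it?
Bug: AVG() is an aggregate; it can't sit directly in WHERE

Fix: Use a subquery for AVG and a HAVING MIN(...) filter so the condition holds for every row in the group

Corrected query:
SELECT location FROM sensors GROUP BY location HAVING MIN(reading) > (SELECT AVG(reading) FROM sensors)

Result:
(no rows)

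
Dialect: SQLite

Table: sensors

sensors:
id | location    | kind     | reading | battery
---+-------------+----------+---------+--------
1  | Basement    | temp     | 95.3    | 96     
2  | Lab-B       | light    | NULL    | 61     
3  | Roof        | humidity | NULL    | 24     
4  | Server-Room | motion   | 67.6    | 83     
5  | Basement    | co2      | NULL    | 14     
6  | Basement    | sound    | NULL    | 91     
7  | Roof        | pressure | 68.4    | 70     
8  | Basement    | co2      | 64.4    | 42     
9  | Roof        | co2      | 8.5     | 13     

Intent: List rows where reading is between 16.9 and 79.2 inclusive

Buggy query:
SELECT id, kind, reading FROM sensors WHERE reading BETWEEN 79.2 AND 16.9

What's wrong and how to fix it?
Bug: The bounds are reversed; BETWEEN a AND b requires a <= b to match anything

Fix: Swap the bounds so the smaller value comes first

Corrected query:
SELECT id, kind, reading FROM sensors WHERE reading BETWEEN 16.9 AND 79.2

Result:
id | kind     | reading
---+----------+--------
4  | motion   | 67.6   
7  | pressure | 68.4   
8  | co2      | 64.4   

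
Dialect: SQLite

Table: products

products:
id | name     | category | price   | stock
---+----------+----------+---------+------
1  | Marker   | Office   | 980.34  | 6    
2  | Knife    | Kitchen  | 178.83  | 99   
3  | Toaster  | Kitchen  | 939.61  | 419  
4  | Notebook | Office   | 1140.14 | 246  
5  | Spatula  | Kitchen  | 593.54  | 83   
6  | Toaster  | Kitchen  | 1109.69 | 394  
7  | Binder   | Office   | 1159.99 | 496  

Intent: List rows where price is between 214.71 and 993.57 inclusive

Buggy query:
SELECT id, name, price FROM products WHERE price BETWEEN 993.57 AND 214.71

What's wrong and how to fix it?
Bug: BETWEEN expects the lower bound first; with 993.57 AND 214.71 the range is empty

Fix: Swap the bounds so the smaller value comes first

Corrected query:
SELECT id, name, price FROM products WHERE price BETWEEN 214.71 AND 993.57

Result:
id | name    | price 
---+---------+-------
1  | Marker  | 980.34
3  | Toaster | 939.61
5  | Spatula | 593.54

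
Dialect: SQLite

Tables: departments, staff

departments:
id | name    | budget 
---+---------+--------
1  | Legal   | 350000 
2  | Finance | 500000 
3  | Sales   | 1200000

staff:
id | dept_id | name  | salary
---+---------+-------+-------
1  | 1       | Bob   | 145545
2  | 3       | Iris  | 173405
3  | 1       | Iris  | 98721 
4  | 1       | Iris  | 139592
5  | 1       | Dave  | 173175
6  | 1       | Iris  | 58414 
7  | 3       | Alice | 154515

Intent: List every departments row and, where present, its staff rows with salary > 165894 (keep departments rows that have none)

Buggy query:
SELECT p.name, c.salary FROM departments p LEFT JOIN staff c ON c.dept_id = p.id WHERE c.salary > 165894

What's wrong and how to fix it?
Bug: A WHERE condition on the right-hand table after LEFT JOIN drops unmatched parents

Fix: Put 'c.salary > 165894' in the JOIN's ON clause instead of WHERE

Corrected query:
SELECT p.name, c.salary FROM departments p LEFT JOIN staff c ON c.dept_id = p.id AND c.salary > 165894

Result:
name    | salary
--------+-------
Legal   | 173175
Finance | NULL  
Sales   | 173405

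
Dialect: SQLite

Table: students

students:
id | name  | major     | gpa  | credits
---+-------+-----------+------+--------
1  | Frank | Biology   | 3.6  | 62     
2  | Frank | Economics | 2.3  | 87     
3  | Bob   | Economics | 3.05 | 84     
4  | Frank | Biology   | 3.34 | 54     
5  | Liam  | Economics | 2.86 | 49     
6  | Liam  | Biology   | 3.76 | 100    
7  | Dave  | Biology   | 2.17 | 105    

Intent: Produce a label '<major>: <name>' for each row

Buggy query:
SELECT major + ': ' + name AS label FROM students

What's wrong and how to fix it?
Bug: '+' is numeric addition; on text columns SQLite converts them to 0 instead of concatenating

Fix: Replace + with || to concatenate text

Corrected query:
SELECT major || ': ' || name AS label FROM students

Result:
label           
----------------
Biology: Frank  
Economics: Frank
Economics: Bob  
Biology: Frank  
Economics: Liam 
Biology: Liam   
Biology: Dave   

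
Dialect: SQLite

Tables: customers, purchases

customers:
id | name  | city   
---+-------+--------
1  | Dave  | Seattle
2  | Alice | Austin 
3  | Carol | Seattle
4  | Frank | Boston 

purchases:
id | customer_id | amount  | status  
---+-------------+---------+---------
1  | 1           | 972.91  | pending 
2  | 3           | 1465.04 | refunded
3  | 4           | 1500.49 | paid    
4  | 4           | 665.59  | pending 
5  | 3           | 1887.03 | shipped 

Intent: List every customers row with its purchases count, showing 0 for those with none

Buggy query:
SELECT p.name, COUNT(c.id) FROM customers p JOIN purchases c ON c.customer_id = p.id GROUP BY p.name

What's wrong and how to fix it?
Bug: An inner join excludes parents with zero children

Fix: Use LEFT JOIN so parents without children still appear (COUNT(c.id) gives 0)

Corrected query:
SELECT p.name, COUNT(c.id) FROM customers p LEFT JOIN purchases c ON c.customer_id = p.id GROUP BY p.name

Result:
name  | COUNT(c.id)
------+------------
Alice | 0          
Carol | 2          
Dave  | 1          
Frank | 2          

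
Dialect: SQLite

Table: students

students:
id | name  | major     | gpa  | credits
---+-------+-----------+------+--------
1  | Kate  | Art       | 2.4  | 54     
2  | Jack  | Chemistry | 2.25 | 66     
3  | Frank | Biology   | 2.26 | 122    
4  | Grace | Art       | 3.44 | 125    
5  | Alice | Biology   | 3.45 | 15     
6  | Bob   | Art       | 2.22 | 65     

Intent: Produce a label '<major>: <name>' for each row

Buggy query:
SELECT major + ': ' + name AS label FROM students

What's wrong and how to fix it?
Bug: SQLite uses || for string concatenation; + coerces text to numbers (yielding 0)

Fix: Replace + with || to concatenate text

Corrected query:
SELECT major || ': ' || name AS label FROM students

Result:
label          
---------------
Art: Kate      
Chemistry: Jack
Biology: Frank 
Art: Grace     
Biology: Alice 
Art: Bob       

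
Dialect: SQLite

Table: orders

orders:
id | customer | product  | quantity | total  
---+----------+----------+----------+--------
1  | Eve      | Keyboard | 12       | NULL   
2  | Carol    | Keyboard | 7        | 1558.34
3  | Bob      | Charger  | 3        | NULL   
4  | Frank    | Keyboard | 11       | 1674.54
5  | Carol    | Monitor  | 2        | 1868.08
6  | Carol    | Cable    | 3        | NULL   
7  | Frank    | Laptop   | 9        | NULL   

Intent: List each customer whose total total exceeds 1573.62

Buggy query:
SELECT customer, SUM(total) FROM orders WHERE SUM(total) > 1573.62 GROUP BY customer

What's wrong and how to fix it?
Bug: WHERE runs before GROUP BY, so aggregates aren't available there

Fix: Move the aggregate condition to a HAVING clause

Corrected query:
SELECT customer, SUM(total) FROM orders GROUP BY customer HAVING SUM(total) > 1573.62

Result:
customer | SUM(total)
---------+-----------
Carol    | 3426.42   
Frank    | 1674.54   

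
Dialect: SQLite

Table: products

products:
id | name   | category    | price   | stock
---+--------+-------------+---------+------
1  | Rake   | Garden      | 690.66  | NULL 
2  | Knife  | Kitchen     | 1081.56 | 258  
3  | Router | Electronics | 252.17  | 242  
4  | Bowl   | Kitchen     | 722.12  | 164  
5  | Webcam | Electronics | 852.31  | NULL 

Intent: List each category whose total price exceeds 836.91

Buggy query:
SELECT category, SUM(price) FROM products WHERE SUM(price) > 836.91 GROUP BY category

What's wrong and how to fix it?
Bug: WHERE runs before GROUP BY, so aggregates aren't available there

Fix: Move the aggregate condition to a HAVING clause

Corrected query:
SELECT category, SUM(price) FROM products GROUP BY category HAVING SUM(price) > 836.91

Result:
category    | SUM(price)
------------+-----------
Electronics | 1104.48   
Kitchen     | 1803.68   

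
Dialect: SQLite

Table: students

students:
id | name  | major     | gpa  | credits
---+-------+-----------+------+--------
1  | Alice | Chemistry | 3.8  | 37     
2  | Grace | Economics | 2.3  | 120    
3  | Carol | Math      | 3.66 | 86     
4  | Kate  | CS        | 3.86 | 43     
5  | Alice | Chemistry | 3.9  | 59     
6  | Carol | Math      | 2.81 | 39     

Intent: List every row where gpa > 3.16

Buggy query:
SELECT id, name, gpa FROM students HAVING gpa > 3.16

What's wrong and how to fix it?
Bug: HAVING filters the output of aggregation, but this query has no GROUP BY and no aggregate functions, so SQLite rejects it (HAVING clause on a non-aggregate query); the condition here is per row

Fix: Use WHERE for row-level filtering

Corrected query:
SELECT id, name, gpa FROM students WHERE gpa > 3.16

Result:
id | name  | gpa 
---+-------+-----
1  | Alice | 3.8 
3  | Carol | 3.66
4  | Kate  | 3.86
5  | Alice | 3.9 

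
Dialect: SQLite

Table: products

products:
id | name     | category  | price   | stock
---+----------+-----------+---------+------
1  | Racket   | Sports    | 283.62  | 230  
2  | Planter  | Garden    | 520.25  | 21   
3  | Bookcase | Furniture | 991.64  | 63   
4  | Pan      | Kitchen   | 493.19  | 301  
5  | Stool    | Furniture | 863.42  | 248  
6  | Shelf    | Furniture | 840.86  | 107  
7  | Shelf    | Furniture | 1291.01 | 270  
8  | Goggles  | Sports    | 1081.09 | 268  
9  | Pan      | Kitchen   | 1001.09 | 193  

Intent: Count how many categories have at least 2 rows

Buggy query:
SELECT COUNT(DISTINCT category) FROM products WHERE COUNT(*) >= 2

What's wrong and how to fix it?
Bug: WHERE filters individual rows, not groups, so a group-level COUNT is invalid there

Fix: Group first with HAVING COUNT(*) >= 2, then COUNT the resulting groups

Corrected query:
SELECT COUNT(*) FROM (SELECT category FROM products GROUP BY category HAVING COUNT(*) >= 2)

Result:
COUNT(*)
--------
3       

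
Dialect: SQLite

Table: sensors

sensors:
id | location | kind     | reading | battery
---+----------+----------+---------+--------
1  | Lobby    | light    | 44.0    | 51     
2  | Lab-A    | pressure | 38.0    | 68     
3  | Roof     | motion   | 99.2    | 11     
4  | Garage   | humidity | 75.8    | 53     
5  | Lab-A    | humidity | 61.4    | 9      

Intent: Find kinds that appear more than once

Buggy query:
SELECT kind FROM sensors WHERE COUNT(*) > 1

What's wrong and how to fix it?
Bug: COUNT(*) is an aggregate and cannot be used in WHERE

Fix: Group first, then use HAVING for the count condition

Corrected query:
SELECT kind FROM sensors GROUP BY kind HAVING COUNT(*) > 1

Result:
kind    
--------
humidity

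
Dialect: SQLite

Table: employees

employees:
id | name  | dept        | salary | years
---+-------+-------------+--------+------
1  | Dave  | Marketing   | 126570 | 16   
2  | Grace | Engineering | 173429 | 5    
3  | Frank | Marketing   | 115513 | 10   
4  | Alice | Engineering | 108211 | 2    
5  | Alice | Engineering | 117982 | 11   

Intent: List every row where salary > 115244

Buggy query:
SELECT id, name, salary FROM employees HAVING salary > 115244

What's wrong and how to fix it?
Bug: This is a non-aggregate query (no GROUP BY, no aggregates), so in SQLite the HAVING clause is invalid here; a row-level condition belongs in WHERE

Fix: Replace HAVING with WHERE since the condition applies to individual rows

Corrected query:
SELECT id, name, salary FROM employees WHERE salary > 115244

Result:
id | name  | salary
---+-------+-------
1  | Dave  | 126570
2  | Grace | 173429
3  | Frank | 115513
5  | Alice | 117982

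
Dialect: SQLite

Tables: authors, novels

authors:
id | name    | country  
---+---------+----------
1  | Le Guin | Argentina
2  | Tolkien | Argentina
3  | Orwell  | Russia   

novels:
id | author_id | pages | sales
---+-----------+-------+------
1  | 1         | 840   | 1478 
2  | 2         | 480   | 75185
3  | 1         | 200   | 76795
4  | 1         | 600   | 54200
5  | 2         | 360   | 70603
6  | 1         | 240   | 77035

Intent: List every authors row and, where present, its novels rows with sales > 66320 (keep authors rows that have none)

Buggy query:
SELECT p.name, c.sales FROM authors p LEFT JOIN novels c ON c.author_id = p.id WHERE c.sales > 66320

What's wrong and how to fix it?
Bug: Filtering c.sales in WHERE discards the NULL rows produced by LEFT JOIN, turning it into an inner join

Fix: Put 'c.sales > 66320' in the JOIN's ON clause instead of WHERE

Corrected query:
SELECT p.name, c.sales FROM authors p LEFT JOIN novels c ON c.author_id = p.id AND c.sales > 66320

Result:
name    | sales
--------+------
Le Guin | 76795
Le Guin | 77035
Tolkien | 70603
Tolkien | 75185
Orwell  | NULL 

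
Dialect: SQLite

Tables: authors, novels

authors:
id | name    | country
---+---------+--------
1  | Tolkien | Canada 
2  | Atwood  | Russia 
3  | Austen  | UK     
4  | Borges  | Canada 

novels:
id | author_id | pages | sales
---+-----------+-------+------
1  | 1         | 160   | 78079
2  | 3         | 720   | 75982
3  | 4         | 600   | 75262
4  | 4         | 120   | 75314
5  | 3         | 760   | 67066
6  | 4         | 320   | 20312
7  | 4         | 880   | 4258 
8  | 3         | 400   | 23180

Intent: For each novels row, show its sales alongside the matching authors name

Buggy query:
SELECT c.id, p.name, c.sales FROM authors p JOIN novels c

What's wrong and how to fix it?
Bug: JOIN with no ON clause produces a cartesian product; every novels row pairs with every authors row

Fix: Add ON c.author_id = p.id to the JOIN

Corrected query:
SELECT c.id, p.name, c.sales FROM authors p JOIN novels c ON c.author_id = p.id

Result:
id | name    | sales
---+---------+------
1  | Tolkien | 78079
2  | Austen  | 75982
3  | Borges  | 75262
4  | Borges  | 75314
5  | Austen  | 67066
6  | Borges  | 20312
7  | Borges  | 4258 
8  | Austen  | 23180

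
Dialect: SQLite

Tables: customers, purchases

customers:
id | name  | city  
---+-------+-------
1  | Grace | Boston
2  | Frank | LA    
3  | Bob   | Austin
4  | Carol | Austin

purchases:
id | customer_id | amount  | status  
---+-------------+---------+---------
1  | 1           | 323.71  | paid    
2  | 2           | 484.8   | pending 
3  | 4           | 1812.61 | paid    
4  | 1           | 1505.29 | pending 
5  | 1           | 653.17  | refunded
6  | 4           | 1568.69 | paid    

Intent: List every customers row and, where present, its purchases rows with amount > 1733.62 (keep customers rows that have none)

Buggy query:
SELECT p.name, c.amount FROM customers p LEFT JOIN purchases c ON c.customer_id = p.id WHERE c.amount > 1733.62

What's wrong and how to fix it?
Bug: A WHERE condition on the right-hand table after LEFT JOIN drops unmatched parents

Fix: Put 'c.amount > 1733.62' in the JOIN's ON clause instead of WHERE

Corrected query:
SELECT p.name, c.amount FROM customers p LEFT JOIN purchases c ON c.customer_id = p.id AND c.amount > 1733.62

Result:
name  | amount 
------+--------
Grace | NULL   
Frank | NULL   
Bob   | NULL   
Carol | 1812.61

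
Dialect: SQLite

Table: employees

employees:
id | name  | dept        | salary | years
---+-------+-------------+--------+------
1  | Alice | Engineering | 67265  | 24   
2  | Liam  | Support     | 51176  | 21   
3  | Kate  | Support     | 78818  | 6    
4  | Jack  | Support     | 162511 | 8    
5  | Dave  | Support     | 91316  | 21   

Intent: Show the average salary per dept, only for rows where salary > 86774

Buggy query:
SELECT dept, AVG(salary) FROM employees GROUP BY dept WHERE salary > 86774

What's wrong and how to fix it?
Bug: WHERE cannot follow GROUP BY

Fix: Move the WHERE clause before GROUP BY

Corrected query:
SELECT dept, AVG(salary) FROM employees WHERE salary > 86774 GROUP BY dept

Result:
dept    | AVG(salary)
--------+------------
Support | 126913.5   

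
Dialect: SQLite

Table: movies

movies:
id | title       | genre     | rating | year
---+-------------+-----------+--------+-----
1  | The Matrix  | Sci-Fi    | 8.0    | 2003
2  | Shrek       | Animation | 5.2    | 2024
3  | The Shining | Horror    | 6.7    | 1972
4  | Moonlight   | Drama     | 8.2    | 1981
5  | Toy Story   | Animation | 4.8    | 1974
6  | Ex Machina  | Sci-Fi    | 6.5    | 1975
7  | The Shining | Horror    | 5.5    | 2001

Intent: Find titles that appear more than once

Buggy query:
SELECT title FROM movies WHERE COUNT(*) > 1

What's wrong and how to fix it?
Bug: COUNT(*) is an aggregate and cannot be used in WHERE

Fix: Group first, then use HAVING for the count condition

Corrected query:
SELECT title FROM movies GROUP BY title HAVING COUNT(*) > 1

Result:
title      
-----------
The Shining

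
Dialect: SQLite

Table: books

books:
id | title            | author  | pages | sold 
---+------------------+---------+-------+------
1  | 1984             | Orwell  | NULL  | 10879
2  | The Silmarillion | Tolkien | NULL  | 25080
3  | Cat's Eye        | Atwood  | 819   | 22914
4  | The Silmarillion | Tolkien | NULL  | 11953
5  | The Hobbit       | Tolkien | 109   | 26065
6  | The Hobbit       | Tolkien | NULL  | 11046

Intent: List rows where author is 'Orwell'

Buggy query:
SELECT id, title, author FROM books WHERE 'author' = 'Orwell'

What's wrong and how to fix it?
Bug: Single quotes denote string literals in SQL; the column name is being compared as a constant string

Fix: Remove the quotes around the column name (or use double quotes for an identifier)

Corrected query:
SELECT id, title, author FROM books WHERE author = 'Orwell'

Result:
id | title | author
---+-------+-------
1  | 1984  | Orwell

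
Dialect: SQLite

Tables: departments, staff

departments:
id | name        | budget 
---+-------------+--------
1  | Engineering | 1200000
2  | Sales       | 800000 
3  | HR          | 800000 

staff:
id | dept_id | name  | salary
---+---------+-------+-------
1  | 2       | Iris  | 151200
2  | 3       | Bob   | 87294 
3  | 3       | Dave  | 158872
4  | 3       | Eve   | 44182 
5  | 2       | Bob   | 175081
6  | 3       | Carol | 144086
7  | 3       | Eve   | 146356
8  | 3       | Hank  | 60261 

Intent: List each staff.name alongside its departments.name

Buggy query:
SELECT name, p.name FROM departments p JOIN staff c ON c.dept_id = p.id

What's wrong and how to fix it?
Bug: 'name' exists in both joined tables, so the database can't tell which one is meant

Fix: Prefix ambiguous columns with the table alias

Corrected query:
SELECT c.name, p.name FROM departments p JOIN staff c ON c.dept_id = p.id

Result:
name  | name 
------+------
Iris  | Sales
Bob   | HR   
Dave  | HR   
Eve   | HR   
Bob   | Sales
Carol | HR   
Eve   | HR   
Hank  | HR   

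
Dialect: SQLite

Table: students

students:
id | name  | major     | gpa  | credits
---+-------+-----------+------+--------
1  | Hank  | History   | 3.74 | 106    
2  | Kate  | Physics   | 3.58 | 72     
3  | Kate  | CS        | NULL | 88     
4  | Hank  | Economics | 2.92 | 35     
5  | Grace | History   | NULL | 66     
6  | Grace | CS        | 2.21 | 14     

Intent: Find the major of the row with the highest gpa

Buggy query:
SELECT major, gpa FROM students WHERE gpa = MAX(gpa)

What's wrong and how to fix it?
Bug: WHERE is evaluated per row; an aggregate over the whole table isn't defined there

Fix: Wrap MAX in a scalar subquery so WHERE compares against a single value

Corrected query:
SELECT major, gpa FROM students WHERE gpa = (SELECT MAX(gpa) FROM students)

Result:
major   | gpa 
--------+-----
History | 3.74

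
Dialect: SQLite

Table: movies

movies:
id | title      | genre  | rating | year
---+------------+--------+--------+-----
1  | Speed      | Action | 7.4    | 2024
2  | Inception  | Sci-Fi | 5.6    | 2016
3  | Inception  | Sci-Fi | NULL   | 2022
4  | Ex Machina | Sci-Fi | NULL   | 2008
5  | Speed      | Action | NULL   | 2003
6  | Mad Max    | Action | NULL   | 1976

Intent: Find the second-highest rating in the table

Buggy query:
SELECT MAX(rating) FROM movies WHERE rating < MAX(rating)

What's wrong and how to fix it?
Bug: MAX(rating) on the right of the comparison is an aggregate-in-WHERE error

Fix: Compute the overall MAX in a subquery, then take MAX of rows below it

Corrected query:
SELECT MAX(rating) FROM movies WHERE rating < (SELECT MAX(rating) FROM movies)

Result:
MAX(rating)
-----------
5.6        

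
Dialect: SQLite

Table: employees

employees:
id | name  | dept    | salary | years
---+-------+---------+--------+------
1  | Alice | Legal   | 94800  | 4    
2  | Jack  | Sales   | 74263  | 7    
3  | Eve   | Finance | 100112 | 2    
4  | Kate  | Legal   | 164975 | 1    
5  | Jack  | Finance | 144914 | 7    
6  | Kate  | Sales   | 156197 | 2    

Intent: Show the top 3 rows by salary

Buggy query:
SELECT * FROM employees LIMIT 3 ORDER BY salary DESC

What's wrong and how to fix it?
Bug: LIMIT must come after ORDER BY

Fix: Sort with ORDER BY, then apply LIMIT

Corrected query:
SELECT * FROM employees ORDER BY salary DESC LIMIT 3

Result:
id | name | dept    | salary | years
---+------+---------+--------+------
4  | Kate | Legal   | 164975 | 1    
6  | Kate | Sales   | 156197 | 2    
5  | Jack | Finance | 144914 | 7    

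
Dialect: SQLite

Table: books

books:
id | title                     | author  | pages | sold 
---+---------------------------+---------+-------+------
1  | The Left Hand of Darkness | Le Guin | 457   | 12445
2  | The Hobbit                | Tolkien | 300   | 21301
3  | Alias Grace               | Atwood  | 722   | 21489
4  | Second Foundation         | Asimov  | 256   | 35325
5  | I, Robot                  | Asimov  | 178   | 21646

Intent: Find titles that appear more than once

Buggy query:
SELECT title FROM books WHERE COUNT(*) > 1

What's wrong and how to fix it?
Bug: WHERE can't reference COUNT(*); aggregates are computed after WHERE

Fix: Group first, then use HAVING for the count condition

Corrected query:
SELECT title FROM books GROUP BY title HAVING COUNT(*) > 1

Result:
(no rows)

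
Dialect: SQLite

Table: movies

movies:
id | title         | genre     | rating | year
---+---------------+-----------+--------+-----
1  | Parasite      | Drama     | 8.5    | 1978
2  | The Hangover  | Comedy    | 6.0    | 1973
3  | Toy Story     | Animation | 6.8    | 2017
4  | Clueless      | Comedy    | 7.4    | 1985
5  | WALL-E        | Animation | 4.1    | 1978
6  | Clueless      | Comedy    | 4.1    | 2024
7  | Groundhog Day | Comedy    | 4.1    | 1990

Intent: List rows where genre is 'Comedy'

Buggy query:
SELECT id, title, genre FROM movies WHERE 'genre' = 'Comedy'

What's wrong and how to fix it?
Bug: 'genre' in single quotes is a string literal, not the column; the comparison is literal-vs-literal and never true

Fix: Remove the quotes around the column name (or use double quotes for an identifier)

Corrected query:
SELECT id, title, genre FROM movies WHERE genre = 'Comedy'

Result:
id | title         | genre 
---+---------------+-------
2  | The Hangover  | Comedy
4  | Clueless      | Comedy
6  | Clueless      | Comedy
7  | Groundhog Day | Comedy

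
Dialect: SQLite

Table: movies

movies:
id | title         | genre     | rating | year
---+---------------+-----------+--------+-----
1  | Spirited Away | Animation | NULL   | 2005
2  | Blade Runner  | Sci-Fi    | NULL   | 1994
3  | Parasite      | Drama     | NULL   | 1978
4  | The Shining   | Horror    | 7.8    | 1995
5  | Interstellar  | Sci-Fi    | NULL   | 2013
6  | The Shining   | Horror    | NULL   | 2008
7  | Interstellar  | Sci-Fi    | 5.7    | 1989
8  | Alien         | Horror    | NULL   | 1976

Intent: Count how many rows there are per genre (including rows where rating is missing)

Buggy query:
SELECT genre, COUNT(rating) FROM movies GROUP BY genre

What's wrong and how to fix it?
Bug: COUNT(rating) skips NULLs, so groups with missing rating are undercounted

Fix: Replace COUNT(rating) with COUNT(*)

Corrected query:
SELECT genre, COUNT(*) FROM movies GROUP BY genre

Result:
genre     | COUNT(*)
----------+---------
Animation | 1       
Drama     | 1       
Horror    | 3       
Sci-Fi    | 3       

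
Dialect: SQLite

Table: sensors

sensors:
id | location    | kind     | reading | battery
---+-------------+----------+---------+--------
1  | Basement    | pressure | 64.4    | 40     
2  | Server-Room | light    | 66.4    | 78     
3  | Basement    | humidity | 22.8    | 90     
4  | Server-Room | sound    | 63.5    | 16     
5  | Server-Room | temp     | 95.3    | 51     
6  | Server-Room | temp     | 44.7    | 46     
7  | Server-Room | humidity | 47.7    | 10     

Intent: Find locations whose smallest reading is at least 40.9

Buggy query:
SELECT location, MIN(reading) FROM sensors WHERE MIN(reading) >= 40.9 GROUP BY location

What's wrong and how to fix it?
Bug: MIN() in WHERE is a misuse of aggregate

Fix: Use HAVING for the per-group MIN condition

Corrected query:
SELECT location, MIN(reading) FROM sensors GROUP BY location HAVING MIN(reading) >= 40.9

Result:
location    | MIN(reading)
------------+-------------
Server-Room | 44.7        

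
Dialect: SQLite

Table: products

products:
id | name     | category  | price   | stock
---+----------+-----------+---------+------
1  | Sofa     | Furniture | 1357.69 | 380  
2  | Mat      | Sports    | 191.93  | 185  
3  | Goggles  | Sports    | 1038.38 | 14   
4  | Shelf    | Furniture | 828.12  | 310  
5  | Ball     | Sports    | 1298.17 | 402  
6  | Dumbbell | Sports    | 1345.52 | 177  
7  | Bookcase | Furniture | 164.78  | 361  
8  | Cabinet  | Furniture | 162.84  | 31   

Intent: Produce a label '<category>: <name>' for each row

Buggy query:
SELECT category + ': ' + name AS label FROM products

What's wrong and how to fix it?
Bug: SQLite uses || for string concatenation; + coerces text to numbers (yielding 0)

Fix: Use the || operator for string concatenation

Corrected query:
SELECT category || ': ' || name AS label FROM products

Result:
label              
-------------------
Furniture: Sofa    
Sports: Mat        
Sports: Goggles    
Furniture: Shelf   
Sports: Ball       
Sports: Dumbbell   
Furniture: Bookcase
Furniture: Cabinet 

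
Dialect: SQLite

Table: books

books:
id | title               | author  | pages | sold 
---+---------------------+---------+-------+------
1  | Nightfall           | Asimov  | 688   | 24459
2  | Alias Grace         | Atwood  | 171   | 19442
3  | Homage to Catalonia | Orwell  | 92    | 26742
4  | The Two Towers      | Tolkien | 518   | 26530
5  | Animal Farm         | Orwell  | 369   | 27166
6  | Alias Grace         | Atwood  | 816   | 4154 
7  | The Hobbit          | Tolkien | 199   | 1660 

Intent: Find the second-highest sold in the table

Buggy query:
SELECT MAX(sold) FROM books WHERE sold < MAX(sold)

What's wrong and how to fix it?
Bug: MAX(sold) on the right of the comparison is an aggregate-in-WHERE error

Fix: Compute the overall MAX in a subquery, then take MAX of rows below it

Corrected query:
SELECT MAX(sold) FROM books WHERE sold < (SELECT MAX(sold) FROM books)

Result:
MAX(sold)
---------
26742    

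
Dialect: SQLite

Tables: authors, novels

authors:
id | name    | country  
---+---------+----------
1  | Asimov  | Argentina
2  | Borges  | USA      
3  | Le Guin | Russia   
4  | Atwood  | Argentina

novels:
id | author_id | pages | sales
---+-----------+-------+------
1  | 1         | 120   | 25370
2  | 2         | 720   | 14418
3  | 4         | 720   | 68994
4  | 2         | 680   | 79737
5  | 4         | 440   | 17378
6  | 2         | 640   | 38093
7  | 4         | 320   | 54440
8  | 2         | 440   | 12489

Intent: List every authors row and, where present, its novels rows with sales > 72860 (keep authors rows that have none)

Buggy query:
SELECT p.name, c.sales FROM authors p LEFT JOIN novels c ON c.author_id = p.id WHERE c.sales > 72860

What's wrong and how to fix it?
Bug: A WHERE condition on the right-hand table after LEFT JOIN drops unmatched parents

Fix: Put 'c.sales > 72860' in the JOIN's ON clause instead of WHERE

Corrected query:
SELECT p.name, c.sales FROM authors p LEFT JOIN novels c ON c.author_id = p.id AND c.sales > 72860

Result:
name    | sales
--------+------
Asimov  | NULL 
Borges  | 79737
Le Guin | NULL 
Atwood  | NULL 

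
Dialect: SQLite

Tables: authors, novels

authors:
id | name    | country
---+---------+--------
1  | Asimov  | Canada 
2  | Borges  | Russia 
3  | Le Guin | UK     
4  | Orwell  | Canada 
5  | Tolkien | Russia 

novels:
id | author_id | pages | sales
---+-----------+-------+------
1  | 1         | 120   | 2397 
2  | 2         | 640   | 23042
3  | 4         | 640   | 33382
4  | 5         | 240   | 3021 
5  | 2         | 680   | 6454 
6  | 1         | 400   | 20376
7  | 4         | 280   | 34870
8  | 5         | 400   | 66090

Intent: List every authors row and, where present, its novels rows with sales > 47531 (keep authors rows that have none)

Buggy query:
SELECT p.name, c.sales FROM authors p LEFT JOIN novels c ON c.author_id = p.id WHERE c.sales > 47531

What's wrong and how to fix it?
Bug: A WHERE condition on the right-hand table after LEFT JOIN drops unmatched parents

Fix: Put 'c.sales > 47531' in the JOIN's ON clause instead of WHERE

Corrected query:
SELECT p.name, c.sales FROM authors p LEFT JOIN novels c ON c.author_id = p.id AND c.sales > 47531

Result:
name    | sales
--------+------
Asimov  | NULL 
Borges  | NULL 
Le Guin | NULL 
Orwell  | NULL 
Tolkien | 66090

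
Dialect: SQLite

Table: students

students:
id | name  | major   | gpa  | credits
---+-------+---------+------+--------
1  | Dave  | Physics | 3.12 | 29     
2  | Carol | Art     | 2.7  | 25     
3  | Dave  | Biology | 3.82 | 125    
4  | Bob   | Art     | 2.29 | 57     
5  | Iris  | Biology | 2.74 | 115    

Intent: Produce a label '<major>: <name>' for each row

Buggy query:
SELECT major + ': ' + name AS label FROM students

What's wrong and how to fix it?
Bug: '+' is numeric addition; on text columns SQLite converts them to 0 instead of concatenating

Fix: Use the || operator for string concatenation

Corrected query:
SELECT major || ': ' || name AS label FROM students

Result:
label        
-------------
Physics: Dave
Art: Carol   
Biology: Dave
Art: Bob     
Biology: Iris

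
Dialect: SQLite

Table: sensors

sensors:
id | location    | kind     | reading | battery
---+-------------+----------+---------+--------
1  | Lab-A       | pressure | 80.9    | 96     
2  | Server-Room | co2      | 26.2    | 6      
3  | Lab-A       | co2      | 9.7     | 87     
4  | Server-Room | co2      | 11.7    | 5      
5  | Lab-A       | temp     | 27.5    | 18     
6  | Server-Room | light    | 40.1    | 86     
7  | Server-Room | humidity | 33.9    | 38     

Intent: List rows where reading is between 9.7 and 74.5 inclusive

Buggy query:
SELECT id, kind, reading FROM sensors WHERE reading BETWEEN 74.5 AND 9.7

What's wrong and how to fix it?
Bug: BETWEEN expects the lower bound first; with 74.5 AND 9.7 the range is empty

Fix: Write BETWEEN 9.7 AND 74.5

Corrected query:
SELECT id, kind, reading FROM sensors WHERE reading BETWEEN 9.7 AND 74.5

Result:
id | kind     | reading
---+----------+--------
2  | co2      | 26.2   
3  | co2      | 9.7    
4  | co2      | 11.7   
5  | temp     | 27.5   
6  | light    | 40.1   
7  | humidity | 33.9   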